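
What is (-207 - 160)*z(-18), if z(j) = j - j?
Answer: 0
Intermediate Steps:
z(j) = 0
(-207 - 160)*z(-18) = (-207 - 160)*0 = -367*0 = 0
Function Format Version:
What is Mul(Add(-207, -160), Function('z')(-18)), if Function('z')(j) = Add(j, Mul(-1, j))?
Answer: 0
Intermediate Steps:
Function('z')(j) = 0
Mul(Add(-207, -160), Function('z')(-18)) = Mul(Add(-207, -160), 0) = Mul(-367, 0) = 0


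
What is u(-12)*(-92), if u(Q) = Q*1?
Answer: 1104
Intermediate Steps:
u(Q) = Q
u(-12)*(-92) = -12*(-92) = 1104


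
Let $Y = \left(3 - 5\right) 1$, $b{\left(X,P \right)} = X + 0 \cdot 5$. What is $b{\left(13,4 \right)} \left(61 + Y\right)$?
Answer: $767$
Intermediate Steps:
$b{\left(X,P \right)} = X$ ($b{\left(X,P \right)} = X + 0 = X$)
$Y = -2$ ($Y = \left(-2\right) 1 = -2$)
$b{\left(13,4 \right)} \left(61 + Y\right) = 13 \left(61 - 2\right) = 13 \cdot 59 = 767$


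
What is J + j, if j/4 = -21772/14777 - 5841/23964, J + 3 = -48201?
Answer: -1422686770031/29509669 ≈ -48211.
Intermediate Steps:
J = -48204 (J = -3 - 48201 = -48204)
j = -202685555/29509669 (j = 4*(-21772/14777 - 5841/23964) = 4*(-21772*1/14777 - 5841*1/23964) = 4*(-21772/14777 - 1947/7988) = 4*(-202685555/118038676) = -202685555/29509669 ≈ -6.8684)
J + j = -48204 - 202685555/29509669 = -1422686770031/29509669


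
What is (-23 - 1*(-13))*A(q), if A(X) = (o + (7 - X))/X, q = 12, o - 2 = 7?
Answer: -10/3 ≈ -3.3333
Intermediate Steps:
o = 9 (o = 2 + 7 = 9)
A(X) = (16 - X)/X (A(X) = (9 + (7 - X))/X = (16 - X)/X)
(-23 - 1*(-13))*A(q) = (-23 - 1*(-13))*((16 - 1*12)/12) = (-23 + 13)*((16 - 12)/12) = -5*4/6 = -10*⅓ = -10/3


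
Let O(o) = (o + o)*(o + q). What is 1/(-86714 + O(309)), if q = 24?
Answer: 1/119080 ≈ 8.3977e-6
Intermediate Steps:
O(o) = 2*o*(24 + o) (O(o) = (o + o)*(o + 24) = (2*o)*(24 + o) = 2*o*(24 + o))
1/(-86714 + O(309)) = 1/(-86714 + 2*309*(24 + 309)) = 1/(-86714 + 2*309*333) = 1/(-86714 + 205794) = 1/119080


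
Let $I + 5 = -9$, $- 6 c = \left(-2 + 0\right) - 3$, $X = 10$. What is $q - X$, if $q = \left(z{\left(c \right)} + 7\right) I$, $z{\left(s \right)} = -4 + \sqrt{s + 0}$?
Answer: $-52 - \frac{7 \sqrt{30}}{3} \approx -64.78$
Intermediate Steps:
$c = \frac{5}{6}$ ($c = - \frac{\left(-2 + 0\right) - 3}{6} = - \frac{-2 - 3}{6} = \left(- \frac{1}{6}\right) \left(-5\right) = \frac{5}{6} \approx 0.83333$)
$I = -14$ ($I = -5 - 9 = -14$)
$z{\left(s \right)} = -4 + \sqrt{s}$
$q = -42 - \frac{7 \sqrt{30}}{3}$ ($q = \left(\left(-4 + \sqrt{\frac{5}{6}}\right) + 7\right) \left(-14\right) = \left(\left(-4 + \frac{\sqrt{30}}{6}\right) + 7\right) \left(-14\right) = \left(3 + \frac{\sqrt{30}}{6}\right) \left(-14\right) = -42 - \frac{7 \sqrt{30}}{3} \approx -54.78$)
$q - X = \left(-42 - \frac{7 \sqrt{30}}{3}\right) - 10 = -52 - \frac{7 \sqrt{30}}{3}$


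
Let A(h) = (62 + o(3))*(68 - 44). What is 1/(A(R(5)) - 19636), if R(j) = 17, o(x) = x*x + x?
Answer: -1/17860 ≈ -5.5991e-5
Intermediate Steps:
o(x) = x + x² (o(x) = x² + x = x + x²)
A(h) = 1776 (A(h) = (62 + 3*(1 + 3))*(68 - 44) = (62 + 3*4)*24 = (62 + 12)*24 = 74*24 = 1776)
1/(A(R(5)) - 19636) = 1/(1776 - 19636) = 1/(-17860) = -1/17860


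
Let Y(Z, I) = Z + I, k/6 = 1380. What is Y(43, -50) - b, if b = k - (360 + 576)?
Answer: -7351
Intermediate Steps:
k = 8280 (k = 6*1380 = 8280)
Y(Z, I) = I + Z
b = 7344 (b = 8280 - (360 + 576) = 8280 - 1*936 = 8280 - 936 = 7344)
Y(43, -50) - b = (-50 + 43) - 1*7344 = -7 - 7344 = -7351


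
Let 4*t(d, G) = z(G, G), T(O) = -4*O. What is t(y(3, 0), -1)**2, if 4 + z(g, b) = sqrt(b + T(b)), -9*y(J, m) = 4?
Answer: (4 - sqrt(3))**2/16 ≈ 0.32147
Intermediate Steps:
y(J, m) = -4/9 (y(J, m) = -1/9*4 = -4/9)
z(g, b) = -4 + sqrt(3)*sqrt(-b) (z(g, b) = -4 + sqrt(b - 4*b) = -4 + sqrt(-3*b) = -4 + sqrt(3)*sqrt(-b))
t(d, G) = -1 + sqrt(3)*sqrt(-G)/4 (t(d, G) = (-4 + sqrt(3)*sqrt(-G))/4 = -1 + sqrt(3)*sqrt(-G)/4)
t(y(3, 0), -1)**2 = (-1 + sqrt(3)*sqrt(-1*(-1))/4)**2 = (-1 + sqrt(3)*sqrt(1)/4)**2 = (-1 + (1/4)*sqrt(3)*1)**2 = (-1 + sqrt(3)/4)**2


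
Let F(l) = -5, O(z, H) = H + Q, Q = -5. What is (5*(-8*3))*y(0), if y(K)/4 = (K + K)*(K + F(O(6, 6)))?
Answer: 0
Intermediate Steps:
O(z, H) = -5 + H (O(z, H) = H - 5 = -5 + H)
y(K) = 8*K*(-5 + K) (y(K) = 4*((K + K)*(K - 5)) = 4*((2*K)*(-5 + K)) = 4*(2*K*(-5 + K)) = 8*K*(-5 + K))
(5*(-8*3))*y(0) = (5*(-8*3))*(8*0*(-5 + 0)) = (5*(-2*12))*(8*0*(-5)) = (5*(-24))*0 = -120*0 = 0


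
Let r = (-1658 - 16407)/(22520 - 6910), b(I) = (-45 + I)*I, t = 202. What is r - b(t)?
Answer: -99014721/3122 ≈ -31715.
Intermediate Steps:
b(I) = I*(-45 + I)
r = -3613/3122 (r = -18065/15610 = -18065*1/15610 = -3613/3122 ≈ -1.1573)
r - b(t) = -3613/3122 - 202*(-45 + 202) = -3613/3122 - 202*157 = -3613/3122 - 1*31714 = -3613/3122 - 31714 = -99014721/3122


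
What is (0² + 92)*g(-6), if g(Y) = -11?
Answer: -1012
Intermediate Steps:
(0² + 92)*g(-6) = (0² + 92)*(-11) = (0 + 92)*(-11) = 92*(-11) = -1012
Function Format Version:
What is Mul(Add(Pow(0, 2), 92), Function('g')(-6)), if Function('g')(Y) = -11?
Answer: -1012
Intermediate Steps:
Mul(Add(Pow(0, 2), 92), Function('g')(-6)) = Mul(Add(Pow(0, 2), 92), -11) = Mul(Add(0, 92), -11) = Mul(92, -11) = -1012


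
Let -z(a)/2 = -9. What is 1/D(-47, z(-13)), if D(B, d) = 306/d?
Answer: 1/17 ≈ 0.058824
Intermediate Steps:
z(a) = 18 (z(a) = -2*(-9) = 18)
1/D(-47, z(-13)) = 1/(306/18) = 1/(306*(1/18)) = 1/17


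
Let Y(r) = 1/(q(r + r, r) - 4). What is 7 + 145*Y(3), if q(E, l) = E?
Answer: 159/2 ≈ 79.500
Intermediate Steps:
Y(r) = 1/(-4 + 2*r) (Y(r) = 1/((r + r) - 4) = 1/(2*r - 4) = 1/(-4 + 2*r))
7 + 145*Y(3) = 7 + 145*(1/(2*(-2 + 3))) = 7 + 145*((½)/1) = 7 + 145*((½)*1) = 7 + 145*(½) = 7 + 145/2 = 159/2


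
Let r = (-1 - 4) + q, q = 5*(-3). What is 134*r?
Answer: -2680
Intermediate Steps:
q = -15
r = -20 (r = (-1 - 4) - 15 = -5 - 15 = -20)
134*r = 134*(-20) = -2680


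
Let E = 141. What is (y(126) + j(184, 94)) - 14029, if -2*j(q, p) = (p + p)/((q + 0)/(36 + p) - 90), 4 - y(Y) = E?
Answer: -40780859/2879 ≈ -14165.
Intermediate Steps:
y(Y) = -137 (y(Y) = 4 - 1*141 = 4 - 141 = -137)
j(q, p) = -p/(-90 + q/(36 + p)) (j(q, p) = -(p + p)/(2*((q + 0)/(36 + p) - 90)) = -2*p/(2*(q/(36 + p) - 90)) = -2*p/(2*(-90 + q/(36 + p))) = -p/(-90 + q/(36 + p)))
(y(126) + j(184, 94)) - 14029 = (-137 + 94*(36 + 94)/(3240 - 1*184 + 90*94)) - 14029 = (-137 + 94*130/(3240 - 184 + 8460)) - 14029 = (-137 + 94*130/11516) - 14029 = (-137 + 94*(1/11516)*130) - 14029 = (-137 + 3055/2879) - 14029 = -391368/2879 - 14029 = -40780859/2879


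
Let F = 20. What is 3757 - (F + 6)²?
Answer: 3081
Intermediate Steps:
3757 - (F + 6)² = 3757 - (20 + 6)² = 3757 - 1*26² = 3757 - 1*676 = 3757 - 676 = 3081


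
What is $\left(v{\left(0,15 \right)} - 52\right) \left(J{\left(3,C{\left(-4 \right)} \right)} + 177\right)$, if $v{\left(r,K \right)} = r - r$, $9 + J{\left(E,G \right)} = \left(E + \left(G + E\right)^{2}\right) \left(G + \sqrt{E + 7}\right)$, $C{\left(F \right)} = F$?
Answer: $-7904 - 208 \sqrt{10} \approx -8561.8$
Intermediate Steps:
$J{\left(E,G \right)} = -9 + \left(E + \left(E + G\right)^{2}\right) \left(G + \sqrt{7 + E}\right)$ ($J{\left(E,G \right)} = -9 + \left(E + \left(G + E\right)^{2}\right) \left(G + \sqrt{E + 7}\right) = -9 + \left(E + \left(E + G\right)^{2}\right) \left(G + \sqrt{7 + E}\right)$)
$v{\left(r,K \right)} = 0$
$\left(v{\left(0,15 \right)} - 52\right) \left(J{\left(3,C{\left(-4 \right)} \right)} + 177\right) = \left(0 - 52\right) \left(\left(-9 + 3 \left(-4\right) + 3 \sqrt{7 + 3} - 4 \left(3 - 4\right)^{2} + \sqrt{7 + 3} \left(3 - 4\right)^{2}\right) + 177\right) = - 52 \left(\left(-9 - 12 + 3 \sqrt{10} - 4 \left(-1\right)^{2} + \sqrt{10} \left(-1\right)^{2}\right) + 177\right) = - 52 \left(\left(-9 - 12 + 3 \sqrt{10} - 4 + \sqrt{10} \cdot 1\right) + 177\right) = - 52 \left(\left(-9 - 12 + 3 \sqrt{10} - 4 + \sqrt{10}\right) + 177\right) = - 52 \left(\left(-25 + 4 \sqrt{10}\right) + 177\right) = - 52 \left(152 + 4 \sqrt{10}\right) = -7904 - 208 \sqrt{10}$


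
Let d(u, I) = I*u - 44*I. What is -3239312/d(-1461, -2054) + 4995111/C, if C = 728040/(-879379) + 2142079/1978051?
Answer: 3282737522517011441599/167597702393485 ≈ 1.9587e+7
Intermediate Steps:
C = 443599038901/1739456510329 (C = 728040*(-1/879379) + 2142079*(1/1978051) = -728040/879379 + 2142079/1978051 = 443599038901/1739456510329 ≈ 0.25502)
d(u, I) = -44*I + I*u
-3239312/d(-1461, -2054) + 4995111/C = -3239312*(-1/(2054*(-44 - 1461))) + 4995111/(443599038901/1739456510329) = -3239312/((-2054*(-1505))) + 4995111*(1739456510329/443599038901) = -3239312/3091270 + 2123876399111709/108432911 = -3239312*1/3091270 + 2123876399111709/108432911 = -1619656/1545635 + 2123876399111709/108432911 = 3282737522517011441599/167597702393485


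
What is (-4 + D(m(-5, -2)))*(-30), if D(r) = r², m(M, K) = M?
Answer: -630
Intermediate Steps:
(-4 + D(m(-5, -2)))*(-30) = (-4 + (-5)²)*(-30) = (-4 + 25)*(-30) = 21*(-30) = -630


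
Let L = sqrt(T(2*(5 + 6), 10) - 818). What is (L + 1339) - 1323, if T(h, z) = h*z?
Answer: 16 + I*sqrt(598) ≈ 16.0 + 24.454*I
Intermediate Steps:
L = I*sqrt(598) (L = sqrt((2*(5 + 6))*10 - 818) = sqrt((2*11)*10 - 818) = sqrt(22*10 - 818) = sqrt(220 - 818) = sqrt(-598) = I*sqrt(598) ≈ 24.454*I)
(L + 1339) - 1323 = (I*sqrt(598) + 1339) - 1323 = (1339 + I*sqrt(598)) - 1323 = 16 + I*sqrt(598)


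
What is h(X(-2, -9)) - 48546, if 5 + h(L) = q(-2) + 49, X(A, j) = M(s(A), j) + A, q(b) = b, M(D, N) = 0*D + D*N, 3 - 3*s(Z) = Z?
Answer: -48504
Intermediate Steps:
s(Z) = 1 - Z/3
M(D, N) = D*N (M(D, N) = 0 + D*N = D*N)
X(A, j) = A + j*(1 - A/3) (X(A, j) = (1 - A/3)*j + A = j*(1 - A/3) + A = A + j*(1 - A/3))
h(L) = 42 (h(L) = -5 + (-2 + 49) = -5 + 47 = 42)
h(X(-2, -9)) - 48546 = 42 - 48546 = -48504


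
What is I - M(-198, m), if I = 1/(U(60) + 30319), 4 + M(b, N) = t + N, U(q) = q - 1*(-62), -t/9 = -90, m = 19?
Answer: -25113824/30441 ≈ -825.00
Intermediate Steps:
t = 810 (t = -9*(-90) = 810)
U(q) = 62 + q (U(q) = q + 62 = 62 + q)
M(b, N) = 806 + N (M(b, N) = -4 + (810 + N) = 806 + N)
I = 1/30441 (I = 1/((62 + 60) + 30319) = 1/(122 + 30319) = 1/30441 ≈ 3.2850e-5)
I - M(-198, m) = 1/30441 - (806 + 19) = 1/30441 - 1*825 = 1/30441 - 825 = -25113824/30441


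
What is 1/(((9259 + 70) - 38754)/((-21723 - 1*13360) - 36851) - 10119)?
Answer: -71934/727870721 ≈ -9.8828e-5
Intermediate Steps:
1/(((9259 + 70) - 38754)/((-21723 - 1*13360) - 36851) - 10119) = 1/((9329 - 38754)/((-21723 - 13360) - 36851) - 10119) = 1/(-29425/(-35083 - 36851) - 10119) = 1/(-29425/(-71934) - 10119) = 1/(-29425*(-1/71934) - 10119) = 1/(29425/71934 - 10119) = 1/(-727870721/71934) = -71934/727870721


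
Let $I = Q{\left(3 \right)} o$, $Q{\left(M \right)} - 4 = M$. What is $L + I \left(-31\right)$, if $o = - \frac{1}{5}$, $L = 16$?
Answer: $\frac{297}{5} \approx 59.4$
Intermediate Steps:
$Q{\left(M \right)} = 4 + M$
$o = - \frac{1}{5}$ ($o = \left(-1\right) \frac{1}{5} = - \frac{1}{5} \approx -0.2$)
$I = - \frac{7}{5}$ ($I = \left(4 + 3\right) \left(- \frac{1}{5}\right) = 7 \left(- \frac{1}{5}\right) = - \frac{7}{5} \approx -1.4$)
$L + I \left(-31\right) = 16 - - \frac{217}{5} = 16 + \frac{217}{5} = \frac{297}{5}$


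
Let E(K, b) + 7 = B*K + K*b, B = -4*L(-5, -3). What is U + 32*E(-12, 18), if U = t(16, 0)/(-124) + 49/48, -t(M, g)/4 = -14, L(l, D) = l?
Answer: -22045361/1488 ≈ -14815.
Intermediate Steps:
B = 20 (B = -4*(-5) = 20)
E(K, b) = -7 + 20*K + K*b (E(K, b) = -7 + (20*K + K*b) = -7 + 20*K + K*b)
t(M, g) = 56 (t(M, g) = -4*(-14) = 56)
U = 847/1488 (U = 56/(-124) + 49/48 = 56*(-1/124) + 49*(1/48) = -14/31 + 49/48 = 847/1488 ≈ 0.56922)
U + 32*E(-12, 18) = 847/1488 + 32*(-7 + 20*(-12) - 12*18) = 847/1488 + 32*(-7 - 240 - 216) = 847/1488 + 32*(-463) = 847/1488 - 14816 = -22045361/1488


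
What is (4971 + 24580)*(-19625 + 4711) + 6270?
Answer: -440717344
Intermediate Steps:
(4971 + 24580)*(-19625 + 4711) + 6270 = 29551*(-14914) + 6270 = -440723614 + 6270 = -440717344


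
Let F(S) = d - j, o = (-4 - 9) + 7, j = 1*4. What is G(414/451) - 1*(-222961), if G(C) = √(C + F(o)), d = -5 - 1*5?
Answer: 222961 + 10*I*√26609/451 ≈ 2.2296e+5 + 3.6169*I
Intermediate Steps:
j = 4
d = -10 (d = -5 - 5 = -10)
o = -6 (o = -13 + 7 = -6)
F(S) = -14 (F(S) = -10 - 1*4 = -10 - 4 = -14)
G(C) = √(-14 + C) (G(C) = √(C - 14) = √(-14 + C))
G(414/451) - 1*(-222961) = √(-14 + 414/451) - 1*(-222961) = √(-14 + 414*(1/451)) + 222961 = √(-14 + 414/451) + 222961 = √(-5900/451) + 222961 = 10*I*√26609/451 + 222961 = 222961 + 10*I*√26609/451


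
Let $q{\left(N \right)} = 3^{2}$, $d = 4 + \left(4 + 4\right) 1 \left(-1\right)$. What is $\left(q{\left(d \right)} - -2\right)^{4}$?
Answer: $14641$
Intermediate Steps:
$d = -4$ ($d = 4 + 8 \cdot 1 \left(-1\right) = 4 + 8 \left(-1\right) = 4 - 8 = -4$)
$q{\left(N \right)} = 9$
$\left(q{\left(d \right)} - -2\right)^{4} = \left(9 - -2\right)^{4} = \left(9 + 2\right)^{4} = 11^{4} = 14641$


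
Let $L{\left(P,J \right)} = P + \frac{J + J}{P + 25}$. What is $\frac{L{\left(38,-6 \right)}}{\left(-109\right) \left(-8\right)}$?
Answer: $\frac{397}{9156} \approx 0.04336$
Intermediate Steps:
$L{\left(P,J \right)} = P + \frac{2 J}{25 + P}$
$\frac{L{\left(38,-6 \right)}}{\left(-109\right) \left(-8\right)} = \frac{\frac{1}{25 + 38} \left(38^{2} + 2 \left(-6\right) + 25 \cdot 38\right)}{\left(-109\right) \left(-8\right)} = \frac{\frac{1}{63} \left(1444 - 12 + 950\right)}{872} = \frac{1}{63} \cdot 2382 \cdot \frac{1}{872} = \frac{794}{21} \cdot \frac{1}{872} = \frac{397}{9156}$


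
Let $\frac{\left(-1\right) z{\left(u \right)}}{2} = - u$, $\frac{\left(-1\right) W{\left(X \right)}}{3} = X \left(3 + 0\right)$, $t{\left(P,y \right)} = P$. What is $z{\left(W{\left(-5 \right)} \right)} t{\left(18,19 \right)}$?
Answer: $1620$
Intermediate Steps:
$W{\left(X \right)} = - 9 X$ ($W{\left(X \right)} = - 3 X \left(3 + 0\right) = - 3 X 3 = - 3 \cdot 3 X = - 9 X$)
$z{\left(u \right)} = 2 u$ ($z{\left(u \right)} = - 2 \left(- u\right) = 2 u$)
$z{\left(W{\left(-5 \right)} \right)} t{\left(18,19 \right)} = 2 \left(\left(-9\right) \left(-5\right)\right) 18 = 2 \cdot 45 \cdot 18 = 90 \cdot 18 = 1620$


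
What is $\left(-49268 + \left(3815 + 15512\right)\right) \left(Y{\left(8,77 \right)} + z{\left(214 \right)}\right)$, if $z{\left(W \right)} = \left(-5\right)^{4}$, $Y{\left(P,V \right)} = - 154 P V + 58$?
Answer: $2819873321$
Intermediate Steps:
$Y{\left(P,V \right)} = 58 - 154 P V$ ($Y{\left(P,V \right)} = - 154 P V + 58 = 58 - 154 P V$)
$z{\left(W \right)} = 625$
$\left(-49268 + \left(3815 + 15512\right)\right) \left(Y{\left(8,77 \right)} + z{\left(214 \right)}\right) = \left(-49268 + \left(3815 + 15512\right)\right) \left(\left(58 - 1232 \cdot 77\right) + 625\right) = \left(-49268 + 19327\right) \left(\left(58 - 94864\right) + 625\right) = - 29941 \left(-94806 + 625\right) = \left(-29941\right) \left(-94181\right) = 2819873321$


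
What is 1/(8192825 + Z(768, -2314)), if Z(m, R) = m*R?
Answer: 1/6415673 ≈ 1.5587e-7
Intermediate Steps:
Z(m, R) = R*m
1/(8192825 + Z(768, -2314)) = 1/(8192825 - 2314*768) = 1/(8192825 - 1777152) = 1/6415673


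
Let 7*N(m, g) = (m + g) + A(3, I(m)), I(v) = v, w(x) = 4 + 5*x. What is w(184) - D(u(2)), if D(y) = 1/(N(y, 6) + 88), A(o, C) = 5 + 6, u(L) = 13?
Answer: 596897/646 ≈ 923.99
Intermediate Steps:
A(o, C) = 11
N(m, g) = 11/7 + g/7 + m/7 (N(m, g) = ((m + g) + 11)/7 = ((g + m) + 11)/7 = (11 + g + m)/7 = 11/7 + g/7 + m/7)
D(y) = 1/(633/7 + y/7) (D(y) = 1/((11/7 + (⅐)*6 + y/7) + 88) = 1/((11/7 + 6/7 + y/7) + 88) = 1/((17/7 + y/7) + 88) = 1/(633/7 + y/7))
w(184) - D(u(2)) = (4 + 5*184) - 7/(633 + 13) = (4 + 920) - 7/646 = 924 - 7/646 = 596897/646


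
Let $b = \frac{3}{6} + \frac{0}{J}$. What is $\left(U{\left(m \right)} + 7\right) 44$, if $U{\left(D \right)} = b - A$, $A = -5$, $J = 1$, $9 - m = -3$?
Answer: $550$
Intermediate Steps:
$m = 12$ ($m = 9 - -3 = 9 + 3 = 12$)
$b = \frac{1}{2}$ ($b = \frac{3}{6} + \frac{0}{1} = 3 \cdot \frac{1}{6} + 0 \cdot 1 = \frac{1}{2} + 0 = \frac{1}{2} \approx 0.5$)
$U{\left(D \right)} = \frac{11}{2}$ ($U{\left(D \right)} = \frac{1}{2} - -5 = \frac{1}{2} + 5 = \frac{11}{2}$)
$\left(U{\left(m \right)} + 7\right) 44 = \left(\frac{11}{2} + 7\right) 44 = \frac{25}{2} \cdot 44 = 550$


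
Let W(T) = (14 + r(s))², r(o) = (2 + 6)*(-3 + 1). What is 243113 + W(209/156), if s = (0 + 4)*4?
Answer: 243117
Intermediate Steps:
s = 16 (s = 4*4 = 16)
r(o) = -16 (r(o) = 8*(-2) = -16)
W(T) = 4 (W(T) = (14 - 16)² = (-2)² = 4)
243113 + W(209/156) = 243113 + 4 = 243117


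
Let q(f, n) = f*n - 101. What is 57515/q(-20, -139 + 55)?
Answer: 57515/1579 ≈ 36.425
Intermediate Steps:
q(f, n) = -101 + f*n
57515/q(-20, -139 + 55) = 57515/(-101 - 20*(-139 + 55)) = 57515/(-101 - 20*(-84)) = 57515/(-101 + 1680) = 57515/1579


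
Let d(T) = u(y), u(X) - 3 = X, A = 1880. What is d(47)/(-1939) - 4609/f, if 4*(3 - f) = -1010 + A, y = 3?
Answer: 1624648/75621 ≈ 21.484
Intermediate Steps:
u(X) = 3 + X
f = -429/2 (f = 3 - (-1010 + 1880)/4 = 3 - ¼*870 = 3 - 435/2 = -429/2 ≈ -214.50)
d(T) = 6 (d(T) = 3 + 3 = 6)
d(47)/(-1939) - 4609/f = 6/(-1939) - 4609/(-429/2) = 6*(-1/1939) - 4609*(-2/429) = -6/1939 + 838/39 = 1624648/75621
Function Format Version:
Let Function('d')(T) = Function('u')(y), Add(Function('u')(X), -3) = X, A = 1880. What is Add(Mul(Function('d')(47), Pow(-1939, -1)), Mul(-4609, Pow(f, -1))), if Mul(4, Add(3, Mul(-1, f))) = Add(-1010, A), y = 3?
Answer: Rational(1624648, 75621) ≈ 21.484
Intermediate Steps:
Function('u')(X) = Add(3, X)
f = Rational(-429, 2) (f = Add(3, Mul(Rational(-1, 4), Add(-1010, 1880))) = Add(3, Mul(Rational(-1, 4), 870)) = Add(3, Rational(-435, 2)) = Rational(-429, 2) ≈ -214.50)
Function('d')(T) = 6 (Function('d')(T) = Add(3, 3) = 6)
Add(Mul(Function('d')(47), Pow(-1939, -1)), Mul(-4609, Pow(f, -1))) = Add(Mul(6, Pow(-1939, -1)), Mul(-4609, Pow(Rational(-429, 2), -1))) = Add(Mul(6, Rational(-1, 1939)), Mul(-4609, Rational(-2, 429))) = Add(Rational(-6, 1939), Rational(838, 39)) = Rational(1624648, 75621)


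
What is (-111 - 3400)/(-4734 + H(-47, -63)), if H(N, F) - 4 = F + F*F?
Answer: 3511/824 ≈ 4.2609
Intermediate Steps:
H(N, F) = 4 + F + F² (H(N, F) = 4 + (F + F*F) = 4 + (F + F²) = 4 + F + F²)
(-111 - 3400)/(-4734 + H(-47, -63)) = (-111 - 3400)/(-4734 + (4 - 63 + (-63)²)) = -3511/(-4734 + (4 - 63 + 3969)) = -3511/(-4734 + 3910) = -3511/(-824) = -3511*(-1/824) = 3511/824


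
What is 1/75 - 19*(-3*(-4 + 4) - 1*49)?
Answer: 69826/75 ≈ 931.01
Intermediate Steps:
1/75 - 19*(-3*(-4 + 4) - 1*49) = 1/75 - 19*(-3*0 - 49) = 1/75 - 19*(0 - 49) = 1/75 - 19*(-49) = 1/75 + 931 = 69826/75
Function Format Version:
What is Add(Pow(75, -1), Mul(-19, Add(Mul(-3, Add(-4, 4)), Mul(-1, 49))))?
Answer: Rational(69826, 75) ≈ 931.01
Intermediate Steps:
Add(Pow(75, -1), Mul(-19, Add(Mul(-3, Add(-4, 4)), Mul(-1, 49)))) = Add(Rational(1, 75), Mul(-19, Add(Mul(-3, 0), -49))) = Add(Rational(1, 75), Mul(-19, Add(0, -49))) = Add(Rational(1, 75), Mul(-19, -49)) = Add(Rational(1, 75), 931) = Rational(69826, 75)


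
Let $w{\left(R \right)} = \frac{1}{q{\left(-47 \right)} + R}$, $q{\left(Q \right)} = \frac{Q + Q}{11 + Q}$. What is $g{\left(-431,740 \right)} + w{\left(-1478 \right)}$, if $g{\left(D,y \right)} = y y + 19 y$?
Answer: $\frac{14916004602}{26557} \approx 5.6166 \cdot 10^{5}$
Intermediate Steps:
$g{\left(D,y \right)} = y^{2} + 19 y$
$q{\left(Q \right)} = \frac{2 Q}{11 + Q}$
$w{\left(R \right)} = \frac{1}{\frac{47}{18} + R}$ ($w{\left(R \right)} = \frac{1}{2 \left(-47\right) \frac{1}{11 - 47} + R} = \frac{1}{2 \left(-47\right) \frac{1}{-36} + R} = \frac{1}{2 \left(-47\right) \left(- \frac{1}{36}\right) + R} = \frac{1}{\frac{47}{18} + R}$)
$g{\left(-431,740 \right)} + w{\left(-1478 \right)} = 740 \left(19 + 740\right) + \frac{18}{47 + 18 \left(-1478\right)} = 740 \cdot 759 + \frac{18}{47 - 26604} = 561660 + \frac{18}{-26557} = 561660 + 18 \left(- \frac{1}{26557}\right) = 561660 - \frac{18}{26557} = \frac{14916004602}{26557}$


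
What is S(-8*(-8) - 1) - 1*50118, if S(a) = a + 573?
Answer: -49482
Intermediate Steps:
S(a) = 573 + a
S(-8*(-8) - 1) - 1*50118 = (573 + (-8*(-8) - 1)) - 1*50118 = (573 + (64 - 1)) - 50118 = (573 + 63) - 50118 = 636 - 50118 = -49482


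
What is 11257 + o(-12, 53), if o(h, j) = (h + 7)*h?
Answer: 11317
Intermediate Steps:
o(h, j) = h*(7 + h) (o(h, j) = (7 + h)*h = h*(7 + h))
11257 + o(-12, 53) = 11257 - 12*(7 - 12) = 11257 - 12*(-5) = 11257 + 60 = 11317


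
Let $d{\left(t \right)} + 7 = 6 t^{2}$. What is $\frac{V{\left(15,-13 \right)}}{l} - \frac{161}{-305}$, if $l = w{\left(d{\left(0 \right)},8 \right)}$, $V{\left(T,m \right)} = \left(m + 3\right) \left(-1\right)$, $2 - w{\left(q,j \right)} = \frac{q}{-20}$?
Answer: $\frac{66313}{10065} \approx 6.5885$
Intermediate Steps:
$d{\left(t \right)} = -7 + 6 t^{2}$
$w{\left(q,j \right)} = 2 + \frac{q}{20}$ ($w{\left(q,j \right)} = 2 - \frac{q}{-20} = 2 - q \left(- \frac{1}{20}\right) = 2 - - \frac{q}{20} = 2 + \frac{q}{20}$)
$V{\left(T,m \right)} = -3 - m$ ($V{\left(T,m \right)} = \left(3 + m\right) \left(-1\right) = -3 - m$)
$l = \frac{33}{20}$ ($l = 2 + \frac{-7 + 6 \cdot 0^{2}}{20} = 2 + \frac{-7 + 6 \cdot 0}{20} = 2 + \frac{-7 + 0}{20} = 2 + \frac{1}{20} \left(-7\right) = 2 - \frac{7}{20} = \frac{33}{20} \approx 1.65$)
$\frac{V{\left(15,-13 \right)}}{l} - \frac{161}{-305} = \frac{-3 - -13}{\frac{33}{20}} - \frac{161}{-305} = \left(-3 + 13\right) \frac{20}{33} - - \frac{161}{305} = 10 \cdot \frac{20}{33} + \frac{161}{305} = \frac{200}{33} + \frac{161}{305} = \frac{66313}{10065}$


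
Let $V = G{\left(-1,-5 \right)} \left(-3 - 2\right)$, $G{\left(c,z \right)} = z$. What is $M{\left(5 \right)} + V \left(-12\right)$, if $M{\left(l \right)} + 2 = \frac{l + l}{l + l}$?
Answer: $-301$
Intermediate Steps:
$M{\left(l \right)} = -1$ ($M{\left(l \right)} = -2 + \frac{l + l}{l + l} = -2 + \frac{2 l}{2 l} = -2 + 2 l \frac{1}{2 l} = -2 + 1 = -1$)
$V = 25$ ($V = - 5 \left(-3 - 2\right) = \left(-5\right) \left(-5\right) = 25$)
$M{\left(5 \right)} + V \left(-12\right) = -1 + 25 \left(-12\right) = -1 - 300 = -301$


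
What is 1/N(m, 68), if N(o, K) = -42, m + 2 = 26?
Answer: -1/42 ≈ -0.023810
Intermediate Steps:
m = 24 (m = -2 + 26 = 24)
1/N(m, 68) = 1/(-42) = -1/42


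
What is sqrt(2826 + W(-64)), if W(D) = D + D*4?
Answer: sqrt(2506) ≈ 50.060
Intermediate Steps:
W(D) = 5*D (W(D) = D + 4*D = 5*D)
sqrt(2826 + W(-64)) = sqrt(2826 + 5*(-64)) = sqrt(2826 - 320) = sqrt(2506)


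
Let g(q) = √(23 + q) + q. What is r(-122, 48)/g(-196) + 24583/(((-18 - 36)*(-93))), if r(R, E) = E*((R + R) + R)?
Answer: 196140071/2083806 + 5856*I*√173/12863 ≈ 94.126 + 5.988*I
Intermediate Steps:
g(q) = q + √(23 + q)
r(R, E) = 3*E*R (r(R, E) = E*(2*R + R) = E*(3*R) = 3*E*R)
r(-122, 48)/g(-196) + 24583/(((-18 - 36)*(-93))) = (3*48*(-122))/(-196 + √(23 - 196)) + 24583/(((-18 - 36)*(-93))) = -17568/(-196 + √(-173)) + 24583/((-54*(-93))) = -17568/(-196 + I*√173) + 24583/5022 = -17568/(-196 + I*√173) + 24583*(1/5022) = -17568/(-196 + I*√173) + 793/162 = 793/162 - 17568/(-196 + I*√173)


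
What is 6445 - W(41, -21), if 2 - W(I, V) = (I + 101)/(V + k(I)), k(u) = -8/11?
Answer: 1538315/239 ≈ 6436.5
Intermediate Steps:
k(u) = -8/11 (k(u) = -8*1/11 = -8/11)
W(I, V) = 2 - (101 + I)/(-8/11 + V) (W(I, V) = 2 - (I + 101)/(V - 8/11) = 2 - (101 + I)/(-8/11 + V))
6445 - W(41, -21) = 6445 - (-1127 - 11*41 + 22*(-21))/(-8 + 11*(-21)) = 6445 - (-1127 - 451 - 462)/(-8 - 231) = 6445 - (-2040)/(-239) = 6445 - (-1)*(-2040)/239 = 6445 - 1*2040/239 = 6445 - 2040/239 = 1538315/239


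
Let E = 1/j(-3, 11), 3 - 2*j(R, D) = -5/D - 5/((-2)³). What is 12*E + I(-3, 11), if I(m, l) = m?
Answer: 455/83 ≈ 5.4819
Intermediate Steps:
j(R, D) = 19/16 + 5/(2*D) (j(R, D) = 3/2 - (-5/D - 5/((-2)³))/2 = 3/2 - (-5/D - 5/(-8))/2 = 3/2 - (-5/D - 5*(-⅛))/2 = 3/2 - (-5/D + 5/8)/2 = 3/2 - (5/8 - 5/D)/2 = 3/2 + (-5/16 + 5/(2*D)) = 19/16 + 5/(2*D))
E = 176/249 (E = 1/((1/16)*(40 + 19*11)/11) = 1/((1/16)*(1/11)*(40 + 209)) = 1/((1/16)*(1/11)*249) = 1/(249/176) = 176/249 ≈ 0.70683)
12*E + I(-3, 11) = 12*(176/249) - 3 = 704/83 - 3 = 455/83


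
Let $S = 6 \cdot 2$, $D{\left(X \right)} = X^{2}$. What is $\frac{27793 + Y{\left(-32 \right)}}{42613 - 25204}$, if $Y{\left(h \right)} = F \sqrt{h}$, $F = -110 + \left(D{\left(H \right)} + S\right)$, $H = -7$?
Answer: $\frac{27793}{17409} - \frac{28 i \sqrt{2}}{2487} \approx 1.5965 - 0.015922 i$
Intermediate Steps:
$S = 12$
$F = -49$ ($F = -110 + \left(\left(-7\right)^{2} + 12\right) = -110 + \left(49 + 12\right) = -110 + 61 = -49$)
$Y{\left(h \right)} = - 49 \sqrt{h}$
$\frac{27793 + Y{\left(-32 \right)}}{42613 - 25204} = \frac{27793 - 49 \sqrt{-32}}{42613 - 25204} = \frac{27793 - 49 \cdot 4 i \sqrt{2}}{17409} = \left(27793 - 196 i \sqrt{2}\right) \frac{1}{17409} = \frac{27793}{17409} - \frac{28 i \sqrt{2}}{2487}$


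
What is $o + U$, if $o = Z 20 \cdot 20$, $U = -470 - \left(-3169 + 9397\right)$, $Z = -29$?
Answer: $-18298$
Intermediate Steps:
$U = -6698$ ($U = -470 - 6228 = -6698$)
$o = -11600$ ($o = \left(-29\right) 20 \cdot 20 = \left(-580\right) 20 = -11600$)
$o + U = -11600 - 6698 = -18298$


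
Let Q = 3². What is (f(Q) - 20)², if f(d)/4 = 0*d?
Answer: 400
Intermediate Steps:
Q = 9
f(d) = 0 (f(d) = 4*(0*d) = 4*0 = 0)
(f(Q) - 20)² = (0 - 20)² = (-20)² = 400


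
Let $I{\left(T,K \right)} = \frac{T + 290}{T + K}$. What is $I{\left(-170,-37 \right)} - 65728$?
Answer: $- \frac{4535272}{69} \approx -65729.0$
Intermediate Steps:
$I{\left(T,K \right)} = \frac{290 + T}{K + T}$
$I{\left(-170,-37 \right)} - 65728 = \frac{290 - 170}{-37 - 170} - 65728 = \frac{1}{-207} \cdot 120 - 65728 = \left(- \frac{1}{207}\right) 120 - 65728 = - \frac{40}{69} - 65728 = - \frac{4535272}{69}$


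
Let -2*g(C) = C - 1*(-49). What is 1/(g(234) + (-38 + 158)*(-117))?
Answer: -2/28363 ≈ -7.0514e-5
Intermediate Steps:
g(C) = -49/2 - C/2 (g(C) = -(C - 1*(-49))/2 = -(C + 49)/2 = -(49 + C)/2 = -49/2 - C/2)
1/(g(234) + (-38 + 158)*(-117)) = 1/((-49/2 - ½*234) + (-38 + 158)*(-117)) = 1/((-49/2 - 117) + 120*(-117)) = 1/(-283/2 - 14040) = 1/(-28363/2) = -2/28363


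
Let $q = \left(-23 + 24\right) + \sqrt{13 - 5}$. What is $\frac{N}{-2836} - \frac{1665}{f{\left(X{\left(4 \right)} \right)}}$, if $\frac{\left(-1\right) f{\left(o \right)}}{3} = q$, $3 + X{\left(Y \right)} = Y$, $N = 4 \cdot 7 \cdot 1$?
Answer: $- \frac{393544}{4963} + \frac{1110 \sqrt{2}}{7} \approx 144.96$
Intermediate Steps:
$q = 1 + 2 \sqrt{2}$ ($q = 1 + \sqrt{8} = 1 + 2 \sqrt{2} \approx 3.8284$)
$N = 28$ ($N = 28 \cdot 1 = 28$)
$X{\left(Y \right)} = -3 + Y$
$f{\left(o \right)} = -3 - 6 \sqrt{2}$ ($f{\left(o \right)} = - 3 \left(1 + 2 \sqrt{2}\right) = -3 - 6 \sqrt{2}$)
$\frac{N}{-2836} - \frac{1665}{f{\left(X{\left(4 \right)} \right)}} = \frac{28}{-2836} - \frac{1665}{-3 - 6 \sqrt{2}} = 28 \left(- \frac{1}{2836}\right) - \frac{1665}{-3 - 6 \sqrt{2}} = - \frac{7}{709} - \frac{1665}{-3 - 6 \sqrt{2}}$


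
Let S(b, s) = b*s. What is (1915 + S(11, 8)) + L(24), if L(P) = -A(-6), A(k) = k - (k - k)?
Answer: 2009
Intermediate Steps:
A(k) = k (A(k) = k - 1*0 = k + 0 = k)
L(P) = 6 (L(P) = -1*(-6) = 6)
(1915 + S(11, 8)) + L(24) = (1915 + 11*8) + 6 = (1915 + 88) + 6 = 2003 + 6 = 2009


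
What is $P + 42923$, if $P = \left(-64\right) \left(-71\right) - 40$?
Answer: $47427$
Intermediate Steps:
$P = 4504$ ($P = 4544 - 40 = 4504$)
$P + 42923 = 4504 + 42923 = 47427$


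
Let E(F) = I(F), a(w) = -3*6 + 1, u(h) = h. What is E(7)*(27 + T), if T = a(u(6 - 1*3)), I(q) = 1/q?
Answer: 10/7 ≈ 1.4286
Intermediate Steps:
a(w) = -17 (a(w) = -18 + 1 = -17)
E(F) = 1/F
T = -17
E(7)*(27 + T) = (27 - 17)/7 = (⅐)*10 = 10/7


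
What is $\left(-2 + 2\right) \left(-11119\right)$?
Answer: $0$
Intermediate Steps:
$\left(-2 + 2\right) \left(-11119\right) = 0 \left(-11119\right) = 0$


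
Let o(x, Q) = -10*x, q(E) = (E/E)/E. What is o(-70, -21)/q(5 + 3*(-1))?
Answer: 1400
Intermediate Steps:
q(E) = 1/E
o(-70, -21)/q(5 + 3*(-1)) = (-10*(-70))/(1/(5 + 3*(-1))) = 700/(1/(5 - 3)) = 700/(1/2) = 700*2 = 1400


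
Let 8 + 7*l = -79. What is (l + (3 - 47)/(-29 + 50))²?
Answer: 93025/441 ≈ 210.94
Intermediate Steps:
l = -87/7 (l = -8/7 + (⅐)*(-79) = -8/7 - 79/7 = -87/7 ≈ -12.429)
(l + (3 - 47)/(-29 + 50))² = (-87/7 + (3 - 47)/(-29 + 50))² = (-87/7 - 44/21)² = (-305/21)² = 93025/441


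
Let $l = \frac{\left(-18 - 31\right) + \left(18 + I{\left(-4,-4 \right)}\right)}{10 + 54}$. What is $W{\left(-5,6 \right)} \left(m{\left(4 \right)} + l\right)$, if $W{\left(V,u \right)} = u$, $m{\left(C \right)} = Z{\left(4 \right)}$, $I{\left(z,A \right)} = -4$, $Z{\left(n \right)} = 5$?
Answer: $\frac{855}{32} \approx 26.719$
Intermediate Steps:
$m{\left(C \right)} = 5$
$l = - \frac{35}{64}$ ($l = \frac{\left(-18 - 31\right) + \left(18 - 4\right)}{10 + 54} = \frac{\left(-18 - 31\right) + 14}{64} = \left(-49 + 14\right) \frac{1}{64} = \left(-35\right) \frac{1}{64} = - \frac{35}{64} \approx -0.54688$)
$W{\left(-5,6 \right)} \left(m{\left(4 \right)} + l\right) = 6 \left(5 - \frac{35}{64}\right) = 6 \cdot \frac{285}{64} = \frac{855}{32}$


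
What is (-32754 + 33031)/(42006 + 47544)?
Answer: 277/89550 ≈ 0.0030932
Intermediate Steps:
(-32754 + 33031)/(42006 + 47544) = 277/89550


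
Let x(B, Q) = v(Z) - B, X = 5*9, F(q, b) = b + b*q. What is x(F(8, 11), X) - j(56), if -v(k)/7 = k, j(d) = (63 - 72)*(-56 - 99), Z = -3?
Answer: -1473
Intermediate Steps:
j(d) = 1395 (j(d) = -9*(-155) = 1395)
v(k) = -7*k
X = 45
x(B, Q) = 21 - B (x(B, Q) = -7*(-3) - B = 21 - B)
x(F(8, 11), X) - j(56) = (21 - 11*(1 + 8)) - 1*1395 = (21 - 11*9) - 1395 = (21 - 1*99) - 1395 = (21 - 99) - 1395 = -78 - 1395 = -1473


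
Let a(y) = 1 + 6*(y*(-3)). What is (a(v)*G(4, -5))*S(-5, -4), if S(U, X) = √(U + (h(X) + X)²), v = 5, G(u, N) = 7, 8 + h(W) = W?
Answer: -623*√251 ≈ -9870.2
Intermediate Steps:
h(W) = -8 + W
a(y) = 1 - 18*y (a(y) = 1 + 6*(-3*y) = 1 - 18*y)
S(U, X) = √(U + (-8 + 2*X)²) (S(U, X) = √(U + ((-8 + X) + X)²) = √(U + (-8 + 2*X)²))
(a(v)*G(4, -5))*S(-5, -4) = ((1 - 18*5)*7)*√(-5 + 4*(-4 - 4)²) = ((1 - 90)*7)*√(-5 + 4*(-8)²) = (-89*7)*√(-5 + 4*64) = -623*√(-5 + 256) = -623*√251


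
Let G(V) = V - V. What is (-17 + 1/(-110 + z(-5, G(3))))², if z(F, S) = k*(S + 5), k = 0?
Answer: 3500641/12100 ≈ 289.31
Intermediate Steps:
G(V) = 0
z(F, S) = 0 (z(F, S) = 0*(S + 5) = 0*(5 + S) = 0)
(-17 + 1/(-110 + z(-5, G(3))))² = (-17 + 1/(-110 + 0))² = (-17 + 1/(-110))² = (-17 - 1/110)² = (-1871/110)² = 3500641/12100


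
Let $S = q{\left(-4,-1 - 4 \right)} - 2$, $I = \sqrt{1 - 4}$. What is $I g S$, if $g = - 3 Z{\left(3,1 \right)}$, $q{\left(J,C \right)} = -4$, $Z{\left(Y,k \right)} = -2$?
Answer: $- 36 i \sqrt{3} \approx - 62.354 i$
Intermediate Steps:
$I = i \sqrt{3}$ ($I = \sqrt{-3} = i \sqrt{3} \approx 1.732 i$)
$g = 6$ ($g = \left(-3\right) \left(-2\right) = 6$)
$S = -6$ ($S = -4 - 2 = -6$)
$I g S = i \sqrt{3} \cdot 6 \left(-6\right) = 6 i \sqrt{3} \left(-6\right) = - 36 i \sqrt{3}$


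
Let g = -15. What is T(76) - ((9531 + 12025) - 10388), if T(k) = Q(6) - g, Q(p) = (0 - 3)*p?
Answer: -11171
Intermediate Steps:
Q(p) = -3*p
T(k) = -3 (T(k) = -3*6 - 1*(-15) = -18 + 15 = -3)
T(76) - ((9531 + 12025) - 10388) = -3 - ((9531 + 12025) - 10388) = -3 - (21556 - 10388) = -3 - 1*11168 = -3 - 11168 = -11171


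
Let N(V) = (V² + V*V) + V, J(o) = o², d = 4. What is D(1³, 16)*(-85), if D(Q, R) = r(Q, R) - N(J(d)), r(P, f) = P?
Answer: 44795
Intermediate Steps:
N(V) = V + 2*V² (N(V) = (V² + V²) + V = 2*V² + V = V + 2*V²)
D(Q, R) = -528 + Q (D(Q, R) = Q - 4²*(1 + 2*4²) = Q - 16*(1 + 2*16) = Q - 16*(1 + 32) = Q - 16*33 = Q - 1*528 = Q - 528 = -528 + Q)
D(1³, 16)*(-85) = (-528 + 1³)*(-85) = (-528 + 1)*(-85) = -527*(-85) = 44795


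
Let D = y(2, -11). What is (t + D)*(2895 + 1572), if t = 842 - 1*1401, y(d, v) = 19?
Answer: -2412180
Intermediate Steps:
t = -559 (t = 842 - 1401 = -559)
D = 19
(t + D)*(2895 + 1572) = (-559 + 19)*(2895 + 1572) = -540*4467 = -2412180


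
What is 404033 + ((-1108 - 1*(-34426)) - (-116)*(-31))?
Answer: 433755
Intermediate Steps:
404033 + ((-1108 - 1*(-34426)) - (-116)*(-31)) = 404033 + ((-1108 + 34426) - 1*3596) = 404033 + (33318 - 3596) = 404033 + 29722 = 433755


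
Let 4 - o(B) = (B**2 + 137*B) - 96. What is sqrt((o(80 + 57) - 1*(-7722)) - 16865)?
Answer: I*sqrt(46581) ≈ 215.83*I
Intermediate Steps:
o(B) = 100 - B**2 - 137*B (o(B) = 4 - ((B**2 + 137*B) - 96) = 4 - (-96 + B**2 + 137*B) = 4 + (96 - B**2 - 137*B) = 100 - B**2 - 137*B)
sqrt((o(80 + 57) - 1*(-7722)) - 16865) = sqrt(((100 - (80 + 57)**2 - 137*(80 + 57)) - 1*(-7722)) - 16865) = sqrt(((100 - 1*137**2 - 137*137) + 7722) - 16865) = sqrt(((100 - 1*18769 - 18769) + 7722) - 16865) = sqrt(((100 - 18769 - 18769) + 7722) - 16865) = sqrt((-37438 + 7722) - 16865) = sqrt(-29716 - 16865) = sqrt(-46581) = I*sqrt(46581)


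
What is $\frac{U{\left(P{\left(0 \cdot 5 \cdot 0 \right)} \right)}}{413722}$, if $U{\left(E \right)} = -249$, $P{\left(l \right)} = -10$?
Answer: $- \frac{249}{413722} \approx -0.00060185$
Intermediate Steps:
$\frac{U{\left(P{\left(0 \cdot 5 \cdot 0 \right)} \right)}}{413722} = - \frac{249}{413722}$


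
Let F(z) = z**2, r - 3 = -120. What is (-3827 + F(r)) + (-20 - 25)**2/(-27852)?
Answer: 91558133/9284 ≈ 9861.9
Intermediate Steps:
r = -117 (r = 3 - 120 = -117)
(-3827 + F(r)) + (-20 - 25)**2/(-27852) = (-3827 + (-117)**2) + (-20 - 25)**2/(-27852) = (-3827 + 13689) + (-45)**2*(-1/27852) = 9862 + 2025*(-1/27852) = 9862 - 675/9284 = 91558133/9284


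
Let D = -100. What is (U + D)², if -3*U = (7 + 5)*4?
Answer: 13456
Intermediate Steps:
U = -16 (U = -(7 + 5)*4/3 = -4*4 = -⅓*48 = -16)
(U + D)² = (-16 - 100)² = (-116)² = 13456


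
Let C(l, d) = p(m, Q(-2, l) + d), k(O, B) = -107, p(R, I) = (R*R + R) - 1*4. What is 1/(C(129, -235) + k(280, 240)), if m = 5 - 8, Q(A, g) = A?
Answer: -1/105 ≈ -0.0095238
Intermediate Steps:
m = -3
p(R, I) = -4 + R + R**2 (p(R, I) = (R**2 + R) - 4 = (R + R**2) - 4 = -4 + R + R**2)
C(l, d) = 2 (C(l, d) = -4 - 3 + (-3)**2 = -4 - 3 + 9 = 2)
1/(C(129, -235) + k(280, 240)) = 1/(2 - 107) = 1/(-105) = -1/105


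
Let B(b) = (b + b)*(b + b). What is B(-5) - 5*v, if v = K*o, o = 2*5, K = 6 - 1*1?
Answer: -150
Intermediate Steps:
K = 5 (K = 6 - 1 = 5)
o = 10
B(b) = 4*b**2 (B(b) = (2*b)*(2*b) = 4*b**2)
v = 50 (v = 5*10 = 50)
B(-5) - 5*v = 4*(-5)**2 - 5*50 = 4*25 - 250 = 100 - 250 = -150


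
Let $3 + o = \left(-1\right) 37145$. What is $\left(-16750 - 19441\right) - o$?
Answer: $957$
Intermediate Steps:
$o = -37148$ ($o = -3 - 37145 = -37148$)
$\left(-16750 - 19441\right) - o = \left(-16750 - 19441\right) - -37148 = \left(-16750 - 19441\right) + 37148 = -36191 + 37148 = 957$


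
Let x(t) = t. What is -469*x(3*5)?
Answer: -7035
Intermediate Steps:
-469*x(3*5) = -1407*5 = -469*15 = -7035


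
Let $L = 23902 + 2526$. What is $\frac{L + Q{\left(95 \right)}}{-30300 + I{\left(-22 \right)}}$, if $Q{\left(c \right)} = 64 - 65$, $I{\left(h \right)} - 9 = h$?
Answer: $- \frac{26427}{30313} \approx -0.8718$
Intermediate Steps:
$I{\left(h \right)} = 9 + h$
$Q{\left(c \right)} = -1$
$L = 26428$
$\frac{L + Q{\left(95 \right)}}{-30300 + I{\left(-22 \right)}} = \frac{26428 - 1}{-30300 + \left(9 - 22\right)} = \frac{26427}{-30300 - 13} = \frac{26427}{-30313} = 26427 \left(- \frac{1}{30313}\right) = - \frac{26427}{30313}$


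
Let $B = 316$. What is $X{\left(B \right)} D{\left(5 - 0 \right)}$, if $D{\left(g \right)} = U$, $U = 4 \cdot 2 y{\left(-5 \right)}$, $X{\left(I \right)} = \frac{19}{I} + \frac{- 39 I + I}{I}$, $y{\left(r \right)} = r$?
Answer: $\frac{119890}{79} \approx 1517.6$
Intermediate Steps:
$X{\left(I \right)} = -38 + \frac{19}{I}$ ($X{\left(I \right)} = \frac{19}{I} + \frac{\left(-38\right) I}{I} = \frac{19}{I} - 38 = -38 + \frac{19}{I}$)
$U = -40$ ($U = 4 \cdot 2 \left(-5\right) = 8 \left(-5\right) = -40$)
$D{\left(g \right)} = -40$
$X{\left(B \right)} D{\left(5 - 0 \right)} = \left(-38 + \frac{19}{316}\right) \left(-40\right) = \left(- \frac{11989}{316}\right) \left(-40\right) = \frac{119890}{79}$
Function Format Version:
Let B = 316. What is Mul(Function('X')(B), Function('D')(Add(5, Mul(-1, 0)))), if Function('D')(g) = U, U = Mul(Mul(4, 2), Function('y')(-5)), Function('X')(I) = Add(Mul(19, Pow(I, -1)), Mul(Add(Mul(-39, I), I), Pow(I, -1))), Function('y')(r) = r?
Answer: Rational(119890, 79) ≈ 1517.6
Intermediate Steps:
Function('X')(I) = Add(-38, Mul(19, Pow(I, -1))) (Function('X')(I) = Add(Mul(19, Pow(I, -1)), Mul(Mul(-38, I), Pow(I, -1))) = Add(Mul(19, Pow(I, -1)), -38) = Add(-38, Mul(19, Pow(I, -1))))
U = -40 (U = Mul(Mul(4, 2), -5) = Mul(8, -5) = -40)
Function('D')(g) = -40
Mul(Function('X')(B), Function('D')(Add(5, Mul(-1, 0)))) = Mul(Add(-38, Mul(19, Pow(316, -1))), -40) = Mul(Add(-38, Mul(19, Rational(1, 316))), -40) = Mul(Add(-38, Rational(19, 316)), -40) = Mul(Rational(-11989, 316), -40) = Rational(119890, 79)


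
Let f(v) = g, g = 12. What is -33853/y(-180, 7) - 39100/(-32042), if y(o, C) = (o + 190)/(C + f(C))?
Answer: -10304623847/160210 ≈ -64320.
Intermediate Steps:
f(v) = 12
y(o, C) = (190 + o)/(12 + C) (y(o, C) = (o + 190)/(C + 12) = (190 + o)/(12 + C))
-33853/y(-180, 7) - 39100/(-32042) = -33853*(12 + 7)/(190 - 180) - 39100/(-32042) = -33853/(10/19) - 39100*(-1/32042) = -33853/((1/19)*10) + 19550/16021 = -33853/10/19 + 19550/16021 = -33853*19/10 + 19550/16021 = -643207/10 + 19550/16021 = -10304623847/160210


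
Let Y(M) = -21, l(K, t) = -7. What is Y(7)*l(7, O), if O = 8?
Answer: 147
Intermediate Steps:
Y(7)*l(7, O) = -21*(-7) = 147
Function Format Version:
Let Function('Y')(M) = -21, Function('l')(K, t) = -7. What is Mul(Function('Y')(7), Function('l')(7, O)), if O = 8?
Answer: 147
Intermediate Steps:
Mul(Function('Y')(7), Function('l')(7, O)) = Mul(-21, -7) = 147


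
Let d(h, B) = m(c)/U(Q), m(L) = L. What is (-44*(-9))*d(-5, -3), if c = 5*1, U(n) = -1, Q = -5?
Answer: -1980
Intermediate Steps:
c = 5
d(h, B) = -5 (d(h, B) = 5/(-1) = 5*(-1) = -5)
(-44*(-9))*d(-5, -3) = -44*(-9)*(-5) = 396*(-5) = -1980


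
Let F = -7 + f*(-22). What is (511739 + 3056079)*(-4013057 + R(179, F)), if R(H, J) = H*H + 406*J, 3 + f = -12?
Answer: -13735664026204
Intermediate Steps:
f = -15 (f = -3 - 12 = -15)
F = 323 (F = -7 - 15*(-22) = -7 + 330 = 323)
R(H, J) = H**2 + 406*J
(511739 + 3056079)*(-4013057 + R(179, F)) = (511739 + 3056079)*(-4013057 + (179**2 + 406*323)) = 3567818*(-4013057 + (32041 + 131138)) = 3567818*(-4013057 + 163179) = 3567818*(-3849878) = -13735664026204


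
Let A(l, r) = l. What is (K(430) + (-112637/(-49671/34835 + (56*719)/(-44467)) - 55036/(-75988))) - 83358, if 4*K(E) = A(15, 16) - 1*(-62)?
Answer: -873754264479309553/24946976433676 ≈ -35024.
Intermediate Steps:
K(E) = 77/4 (K(E) = (15 - 1*(-62))/4 = (15 + 62)/4 = (¼)*77 = 77/4)
(K(430) + (-112637/(-49671/34835 + (56*719)/(-44467)) - 55036/(-75988))) - 83358 = (77/4 + (-112637/(-49671/34835 + (56*719)/(-44467)) - 55036/(-75988))) - 83358 = (77/4 + (-112637/(-49671*1/34835 + 40264*(-1/44467)) - 55036*(-1/75988))) - 83358 = (77/4 + (-112637/(-49671/34835 - 40264/44467) + 13759/18997)) - 83358 = (77/4 + (-112637/(-3611316797/1549007945) + 13759/18997)) - 83358 = (77/4 + (-112637*(-1549007945/3611316797) + 13759/18997)) - 83358 = (77/4 + (174475607900965/3611316797 + 13759/18997)) - 83358 = (77/4 + 301323891945676548/6236744108419) - 83358 = 1205775797079054455/24946976433676 - 83358 = -873754264479309553/24946976433676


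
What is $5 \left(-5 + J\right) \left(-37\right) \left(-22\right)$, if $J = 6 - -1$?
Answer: $8140$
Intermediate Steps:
$J = 7$ ($J = 6 + 1 = 7$)
$5 \left(-5 + J\right) \left(-37\right) \left(-22\right) = 5 \left(-5 + 7\right) \left(-37\right) \left(-22\right) = 5 \cdot 2 \left(-37\right) \left(-22\right) = 10 \left(-37\right) \left(-22\right) = \left(-370\right) \left(-22\right) = 8140$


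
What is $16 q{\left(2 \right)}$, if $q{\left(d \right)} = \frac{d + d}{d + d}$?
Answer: $16$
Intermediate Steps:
$q{\left(d \right)} = 1$ ($q{\left(d \right)} = \frac{2 d}{2 d} = 2 d \frac{1}{2 d} = 1$)
$16 q{\left(2 \right)} = 16 \cdot 1 = 16$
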